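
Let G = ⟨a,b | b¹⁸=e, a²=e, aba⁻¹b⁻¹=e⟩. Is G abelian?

Each pair of generators commutes: a·b = ab = b·a. Since the generators pairwise commute, every element of G commutes with every other, so G is abelian.

Answer: Yes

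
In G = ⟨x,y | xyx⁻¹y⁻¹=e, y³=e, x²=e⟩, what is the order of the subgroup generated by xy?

|⟨xy⟩| equals the order of xy. Compute successive powers until reaching e:
  (xy)¹ = xy, (xy)² = y², (xy)³ = x, (xy)⁴ = y, (xy)⁵ = xy², (xy)⁶ = e.
The smallest positive k with (xy)ᵏ = e is 6, so |⟨xy⟩| = 6.

Answer: 6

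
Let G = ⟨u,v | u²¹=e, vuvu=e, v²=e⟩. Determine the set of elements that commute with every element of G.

An element z ∈ Z(G) iff z commutes with every generator.
For example e is central: e·u = u = u·e; e·v = v = v·e.
Whereas u ∉ Z(G) since u·v = uv ≠ u²⁰v = v·u.
Checking each of the 42 elements this way gives Z(G) = {e}, of order 1.

Answer: {e}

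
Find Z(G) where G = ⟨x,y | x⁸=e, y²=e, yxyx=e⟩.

An element z ∈ Z(G) iff z commutes with every generator.
For example x⁴ is central: (x⁴)·x = x⁵ = x·(x⁴); (x⁴)·y = x⁴y = y·(x⁴).
Whereas x ∉ Z(G) since x·y = xy ≠ x⁷y = y·x.
Checking each of the 16 elements this way gives Z(G) = {e, x⁴}, of order 2.

Answer: {e, x⁴}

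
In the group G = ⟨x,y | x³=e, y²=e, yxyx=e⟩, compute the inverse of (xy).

The order of (xy) is 2 (smallest k with (xy)ᵏ = e), so (xy)⁻¹ = (xy)¹ = xy.
Check: (xy) · (xy) → (xy) · x = y;   y · y = e, giving e as required.

Answer: xy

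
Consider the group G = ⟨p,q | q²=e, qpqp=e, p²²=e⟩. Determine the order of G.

Enumerate words in the generators, reducing via the relations: the distinct elements are
  {e, p, q, pq, p², p³, p⁴, p⁵, p⁶, p⁷, p⁸, p⁹, p²q, p²¹, p²⁰, p³q, p¹², p¹³, p¹¹, p¹⁰, p¹⁴, p¹⁵, p¹⁶, p¹⁷, p¹⁸, p¹⁹, p⁴q, p⁵q, p⁶q, p⁷q, p⁸q, p⁹q, p²¹q, p²⁰q, p¹²q, p¹³q, p¹¹q, p¹⁰q, p¹⁴q, p¹⁵q, p¹⁶q, p¹⁷q, p¹⁸q, p¹⁹q}.
No further products give new elements, so |G| = 44.

Answer: 44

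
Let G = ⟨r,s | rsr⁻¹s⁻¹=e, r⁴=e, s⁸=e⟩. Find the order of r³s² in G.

Compute successive powers until reaching e:
  (r³s²)¹ = r³s², (r³s²)² = r²s⁴, (r³s²)³ = rs⁶, (r³s²)⁴ = e.
The smallest positive k with (r³s²)ᵏ = e is 4.

Answer: 4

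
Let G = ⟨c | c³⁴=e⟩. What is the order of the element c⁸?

Compute successive powers until reaching e:
  (c⁸)¹ = c⁸, (c⁸)² = c¹⁶, (c⁸)³ = c²⁴, (c⁸)⁴ = c³², (c⁸)⁵ = c⁶, (c⁸)⁶ = c¹⁴, (c⁸)⁷ = c²², (c⁸)⁸ = c³⁰, (c⁸)⁹ = c⁴, (c⁸)¹⁰ = c¹², (c⁸)¹¹ = c²⁰, (c⁸)¹² = c²⁸, (c⁸)¹³ = c², (c⁸)¹⁴ = c¹⁰, (c⁸)¹⁵ = c¹⁸, (c⁸)¹⁶ = c²⁶, (c⁸)¹⁷ = e.
The smallest positive k with (c⁸)ᵏ = e is 17.

Answer: 17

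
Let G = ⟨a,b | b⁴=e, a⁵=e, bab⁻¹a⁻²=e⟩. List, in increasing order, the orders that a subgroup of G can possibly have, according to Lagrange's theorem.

|G| = 20 = 2² · 5. By Lagrange's theorem the order of any subgroup divides 20; the divisors of 20 are 1, 2, 4, 5, 10, 20.

Answer: 1, 2, 4, 5, 10, 20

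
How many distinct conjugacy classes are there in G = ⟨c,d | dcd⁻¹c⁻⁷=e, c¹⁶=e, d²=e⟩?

The conjugacy classes (representative and size) are:
  [e] (size 1), [c] (size 2), [c¹⁴] (size 2), [c³] (size 2), [c⁴] (size 2), [c¹⁰] (size 2), [c⁸] (size 1), [c⁹] (size 2), [c¹¹] (size 2), [c¹⁰d] (size 8), [cd] (size 8).
Class equation: 1 + 2 + 2 + 2 + 2 + 2 + 1 + 2 + 2 + 8 + 8 = 32 = |G|. So G has 11 conjugacy classes.

Answer: 11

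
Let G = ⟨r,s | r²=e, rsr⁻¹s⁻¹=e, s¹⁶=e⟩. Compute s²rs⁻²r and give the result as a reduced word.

Multiply left to right, reducing at each step:
  (s²) · r = rs²
  (rs²) · s⁻² = r
  r · r = e

Answer: e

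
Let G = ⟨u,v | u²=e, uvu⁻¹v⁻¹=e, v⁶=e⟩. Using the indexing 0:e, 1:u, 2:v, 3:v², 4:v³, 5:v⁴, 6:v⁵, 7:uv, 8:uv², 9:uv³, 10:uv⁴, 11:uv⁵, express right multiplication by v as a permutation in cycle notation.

(0 2 3 4 5 6)(1 7 8 9 10 11)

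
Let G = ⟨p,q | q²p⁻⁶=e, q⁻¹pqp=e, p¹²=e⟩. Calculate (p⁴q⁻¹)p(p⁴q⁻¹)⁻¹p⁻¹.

[(p⁴q⁻¹), p] = (p⁴q⁻¹)·p·(p⁴q⁻¹)⁻¹·p⁻¹.
  (p⁴q⁻¹) · p = p³q⁻¹
  (p³q⁻¹) · (p⁴q) = p¹¹
  (p¹¹) · (p¹¹) = p¹⁰

Answer: p¹⁰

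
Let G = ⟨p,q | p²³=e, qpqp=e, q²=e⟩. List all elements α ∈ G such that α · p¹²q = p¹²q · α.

⟨p¹²q⟩ ⊆ C_G(p¹²q) since powers of p¹²q commute with p¹²q; so |C_G(p¹²q)| ≥ |⟨p¹²q⟩| = 2.
By orbit–stabilizer, |C_G(p¹²q)| = |G| / |conj. class of p¹²q| = 46 / 23 = 2.
The 2 elements commuting with p¹²q are {e, p¹²q}.

Answer: {e, p¹²q}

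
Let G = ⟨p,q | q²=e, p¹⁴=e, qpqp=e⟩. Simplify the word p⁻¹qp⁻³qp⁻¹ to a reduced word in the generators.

Multiply left to right, reducing at each step:
  (p¹³) · q = p¹³q
  (p¹³q) · p⁻³ = p²q
  (p²q) · q = p²
  (p²) · p⁻¹ = p

Answer: p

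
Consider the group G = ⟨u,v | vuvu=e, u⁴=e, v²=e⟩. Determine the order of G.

Enumerate words in the generators, reducing via the relations: the distinct elements are
  {e, u, v, uv, u², u³, u²v, u³v}.
No further products give new elements, so |G| = 8.

Answer: 8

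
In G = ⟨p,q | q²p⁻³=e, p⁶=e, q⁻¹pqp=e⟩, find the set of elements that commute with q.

⟨q⟩ ⊆ C_G(q) since powers of q commute with q; so |C_G(q)| ≥ |⟨q⟩| = 4.
By orbit–stabilizer, |C_G(q)| = |G| / |conj. class of q| = 12 / 3 = 4.
The 4 elements commuting with q are {e, p³, q, q⁻¹}.

Answer: {e, p³, q, q⁻¹}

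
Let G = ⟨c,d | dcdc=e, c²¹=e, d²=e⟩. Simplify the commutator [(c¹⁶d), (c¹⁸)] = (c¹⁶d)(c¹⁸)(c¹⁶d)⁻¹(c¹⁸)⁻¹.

[(c¹⁶d), (c¹⁸)] = (c¹⁶d)·(c¹⁸)·(c¹⁶d)⁻¹·(c¹⁸)⁻¹.
  (c¹⁶d) · (c¹⁸) = c¹⁹d
  (c¹⁹d) · (c¹⁶d) = c³
  (c³) · (c³) = c⁶

Answer: c⁶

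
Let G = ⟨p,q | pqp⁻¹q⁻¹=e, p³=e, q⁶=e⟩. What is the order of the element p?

Compute successive powers until reaching e:
  p¹ = p, p² = p², p³ = e.
The smallest positive k with pᵏ = e is 3.

Answer: 3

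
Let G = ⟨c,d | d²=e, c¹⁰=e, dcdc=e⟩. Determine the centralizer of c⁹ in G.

⟨c⁹⟩ ⊆ C_G(c⁹) since powers of c⁹ commute with c⁹; so |C_G(c⁹)| ≥ |⟨c⁹⟩| = 10.
By orbit–stabilizer, |C_G(c⁹)| = |G| / |conj. class of c⁹| = 20 / 2 = 10.
The 10 elements commuting with c⁹ are {e, c, c², c³, c⁴, c⁵, c⁶, c⁷, c⁸, c⁹}.

Answer: {e, c, c², c³, c⁴, c⁵, c⁶, c⁷, c⁸, c⁹}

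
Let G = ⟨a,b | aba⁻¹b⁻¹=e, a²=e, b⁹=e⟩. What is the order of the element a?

Compute successive powers until reaching e:
  a¹ = a, a² = e.
The smallest positive k with aᵏ = e is 2.

Answer: 2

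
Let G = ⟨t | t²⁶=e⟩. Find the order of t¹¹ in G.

Compute successive powers until reaching e:
  (t¹¹)¹ = t¹¹, (t¹¹)² = t²², (t¹¹)³ = t⁷, (t¹¹)⁴ = t¹⁸, (t¹¹)⁵ = t³, (t¹¹)⁶ = t¹⁴, (t¹¹)⁷ = t²⁵, (t¹¹)⁸ = t¹⁰, (t¹¹)⁹ = t²¹, (t¹¹)¹⁰ = t⁶, (t¹¹)¹¹ = t¹⁷, (t¹¹)¹² = t², (t¹¹)¹³ = t¹³, (t¹¹)¹⁴ = t²⁴, (t¹¹)¹⁵ = t⁹, (t¹¹)¹⁶ = t²⁰, (t¹¹)¹⁷ = t⁵, (t¹¹)¹⁸ = t¹⁶, (t¹¹)¹⁹ = t, (t¹¹)²⁰ = t¹², (t¹¹)²¹ = t²³, (t¹¹)²² = t⁸, (t¹¹)²³ = t¹⁹, (t¹¹)²⁴ = t⁴, (t¹¹)²⁵ = t¹⁵, (t¹¹)²⁶ = e.
The smallest positive k with (t¹¹)ᵏ = e is 26.

Answer: 26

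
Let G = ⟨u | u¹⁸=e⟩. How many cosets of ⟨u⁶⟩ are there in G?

First find ord(u⁶) by computing successive powers:
  (u⁶)¹ = u⁶, (u⁶)² = u¹², (u⁶)³ = e.
So |⟨u⁶⟩| = ord(u⁶) = 3. With |G| = 18, by Lagrange [G : ⟨u⁶⟩] = 18/3 = 6.

Answer: 6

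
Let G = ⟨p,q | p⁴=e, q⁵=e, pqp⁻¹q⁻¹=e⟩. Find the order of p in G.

Compute successive powers until reaching e:
  p¹ = p, p² = p², p³ = p³, p⁴ = e.
The smallest positive k with pᵏ = e is 4.

Answer: 4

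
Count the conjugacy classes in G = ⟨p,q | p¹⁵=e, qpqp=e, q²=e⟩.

The conjugacy classes (representative and size) are:
  [e] (size 1), [p¹⁴] (size 2), [p²] (size 2), [p³] (size 2), [p⁴] (size 2), [p¹⁰] (size 2), [p⁹] (size 2), [p⁷] (size 2), [p¹³q] (size 15).
Class equation: 1 + 2 + 2 + 2 + 2 + 2 + 2 + 2 + 15 = 30 = |G|. So G has 9 conjugacy classes.

Answer: 9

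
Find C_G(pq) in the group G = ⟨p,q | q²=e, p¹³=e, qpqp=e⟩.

⟨pq⟩ ⊆ C_G(pq) since powers of pq commute with pq; so |C_G(pq)| ≥ |⟨pq⟩| = 2.
By orbit–stabilizer, |C_G(pq)| = |G| / |conj. class of pq| = 26 / 13 = 2.
The 2 elements commuting with pq are {e, pq}.

Answer: {e, pq}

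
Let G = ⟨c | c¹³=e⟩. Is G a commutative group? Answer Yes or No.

G has a single generator, so G is cyclic and hence abelian.

Answer: Yes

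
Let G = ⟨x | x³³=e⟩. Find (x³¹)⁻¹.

The order of (x³¹) is 33 (smallest k with (x³¹)ᵏ = e), so (x³¹)⁻¹ = (x³¹)³² = x².
Check: (x³¹) · (x²) → (x³¹) · x² = e, giving e as required.

Answer: x²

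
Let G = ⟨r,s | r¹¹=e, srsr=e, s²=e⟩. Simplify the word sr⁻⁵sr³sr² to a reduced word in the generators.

Multiply left to right, reducing at each step:
  s · r⁻⁵ = r⁵s
  (r⁵s) · s = r⁵
  (r⁵) · r³ = r⁸
  (r⁸) · s = r⁸s
  (r⁸s) · r² = r⁶s

Answer: r⁶s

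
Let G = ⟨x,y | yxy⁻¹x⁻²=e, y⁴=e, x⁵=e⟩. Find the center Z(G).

An element z ∈ Z(G) iff z commutes with every generator.
For example e is central: e·x = x = x·e; e·y = y = y·e.
Whereas x ∉ Z(G) since x·y = xy ≠ x²y = y·x.
Checking each of the 20 elements this way gives Z(G) = {e}, of order 1.

Answer: {e}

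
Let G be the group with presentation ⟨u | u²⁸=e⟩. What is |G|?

G is generated by a single element, so G is cyclic. The relator gives u²⁸ = e and no smaller power is forced to be e, so the 28 powers {e, u, u², u³, u⁴, u⁵, u⁶, u⁷, u⁸, u⁹, u²², u²³, u²¹, u²⁰, u²⁴, u²⁵, u²⁶, u²⁷, u¹², u¹³, u¹¹, u¹⁰, u¹⁴, u¹⁵, u¹⁶, u¹⁷, u¹⁸, u¹⁹} are distinct. Hence |G| = 28.

Answer: 28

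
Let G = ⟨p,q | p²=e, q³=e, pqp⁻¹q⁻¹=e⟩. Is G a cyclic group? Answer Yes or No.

|G| = 6. The element pq has order 6 (its powers give 6 distinct elements), so ⟨pq⟩ = G and G is cyclic.

Answer: Yes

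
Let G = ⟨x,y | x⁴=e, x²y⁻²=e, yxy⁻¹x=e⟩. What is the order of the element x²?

Compute successive powers until reaching e:
  (x²)¹ = x², (x²)² = e.
The smallest positive k with (x²)ᵏ = e is 2.

Answer: 2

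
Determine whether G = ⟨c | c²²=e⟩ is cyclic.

|G| = 22. The element c has order 22 (its powers give 22 distinct elements), so ⟨c⟩ = G and G is cyclic.

Answer: Yes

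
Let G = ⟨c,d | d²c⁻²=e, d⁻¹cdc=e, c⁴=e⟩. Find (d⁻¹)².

Compute successive powers of (d⁻¹), reducing at each step:
  (d⁻¹)²: (d⁻¹) · d⁻¹ = c²

Answer: c²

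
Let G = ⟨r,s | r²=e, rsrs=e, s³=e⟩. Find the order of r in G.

Compute successive powers until reaching e:
  r¹ = r, r² = e.
The smallest positive k with rᵏ = e is 2.

Answer: 2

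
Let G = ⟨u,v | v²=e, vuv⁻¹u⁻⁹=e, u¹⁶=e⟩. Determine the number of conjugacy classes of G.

The conjugacy classes (representative and size) are:
  [e] (size 1), [u⁹] (size 2), [u²] (size 1), [u³] (size 2), [u⁴] (size 1), [u¹³] (size 2), [u⁶] (size 1), [u¹⁵] (size 2), [u⁸] (size 1), [u¹⁰] (size 1), [u¹²] (size 1), [u¹⁴] (size 1), [v] (size 2), [uv] (size 2), [u²v] (size 2), [u¹¹v] (size 2), [u⁴v] (size 2), [u¹³v] (size 2), [u¹⁴v] (size 2), [u¹⁵v] (size 2).
Class equation: 1 + 2 + 1 + 2 + 1 + 2 + 1 + 2 + 1 + 1 + 1 + 1 + 2 + 2 + 2 + 2 + 2 + 2 + 2 + 2 = 32 = |G|. So G has 20 conjugacy classes.

Answer: 20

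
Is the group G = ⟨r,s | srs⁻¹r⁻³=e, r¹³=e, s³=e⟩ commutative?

r·s = rs but s·r = r³s, so r·s ≠ s·r and G is not abelian.

Answer: No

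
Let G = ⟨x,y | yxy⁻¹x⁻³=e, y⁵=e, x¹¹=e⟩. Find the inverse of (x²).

The order of (x²) is 11 (smallest k with (x²)ᵏ = e), so (x²)⁻¹ = (x²)¹⁰ = x⁹.
Check: (x²) · (x⁹) → (x²) · x⁹ = e, giving e as required.

Answer: x⁹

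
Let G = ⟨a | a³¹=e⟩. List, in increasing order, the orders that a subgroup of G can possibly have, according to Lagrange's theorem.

|G| = 31 = 31. By Lagrange's theorem the order of any subgroup divides 31; the divisors of 31 are 1, 31.

Answer: 1, 31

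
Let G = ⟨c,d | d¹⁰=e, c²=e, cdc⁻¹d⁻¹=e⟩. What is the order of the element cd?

Compute successive powers until reaching e:
  (cd)¹ = cd, (cd)² = d², (cd)³ = cd³, (cd)⁴ = d⁴, (cd)⁵ = cd⁵, (cd)⁶ = d⁶, (cd)⁷ = cd⁷, (cd)⁸ = d⁸, (cd)⁹ = cd⁹, (cd)¹⁰ = e.
The smallest positive k with (cd)ᵏ = e is 10.

Answer: 10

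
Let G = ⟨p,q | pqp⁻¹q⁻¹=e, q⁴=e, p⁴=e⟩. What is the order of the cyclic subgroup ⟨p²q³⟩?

|⟨p²q³⟩| equals the order of p²q³. Compute successive powers until reaching e:
  (p²q³)¹ = p²q³, (p²q³)² = q², (p²q³)³ = p²q, (p²q³)⁴ = e.
The smallest positive k with (p²q³)ᵏ = e is 4, so |⟨p²q³⟩| = 4.

Answer: 4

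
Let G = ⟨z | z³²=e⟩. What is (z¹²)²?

Compute successive powers of (z¹²), reducing at each step:
  (z¹²)²: (z¹²) · z¹² = z²⁴

Answer: z²⁴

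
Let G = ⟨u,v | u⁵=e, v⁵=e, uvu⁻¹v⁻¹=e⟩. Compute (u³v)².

Compute successive powers of (u³v), reducing at each step:
  (u³v)²: (u³v) · u³ = uv;   (uv) · v = uv²

Answer: uv²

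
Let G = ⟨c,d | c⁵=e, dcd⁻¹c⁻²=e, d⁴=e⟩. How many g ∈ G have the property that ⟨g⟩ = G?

⟨g⟩ = G would require ord(g) = |G| = 20, but the maximum element order in G is 5 < 20. So G is not cyclic and no single element generates it: the count is 0.

Answer: 0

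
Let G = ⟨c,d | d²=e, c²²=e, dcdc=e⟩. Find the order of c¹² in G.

Compute successive powers until reaching e:
  (c¹²)¹ = c¹², (c¹²)² = c², (c¹²)³ = c¹⁴, (c¹²)⁴ = c⁴, (c¹²)⁵ = c¹⁶, (c¹²)⁶ = c⁶, (c¹²)⁷ = c¹⁸, (c¹²)⁸ = c⁸, (c¹²)⁹ = c²⁰, (c¹²)¹⁰ = c¹⁰, (c¹²)¹¹ = e.
The smallest positive k with (c¹²)ᵏ = e is 11.

Answer: 11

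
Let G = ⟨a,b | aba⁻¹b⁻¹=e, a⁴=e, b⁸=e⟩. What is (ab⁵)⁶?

Compute successive powers of (ab⁵), reducing at each step:
  (ab⁵)²: (ab⁵) · a = a²b⁵;   (a²b⁵) · b⁵ = a²b²
  (ab⁵)³: (a²b²) · a = a³b²;   (a³b²) · b⁵ = a³b⁷
  (ab⁵)⁴: (a³b⁷) · a = b⁷;   (b⁷) · b⁵ = b⁴
  (ab⁵)⁵: (b⁴) · a = ab⁴;   (ab⁴) · b⁵ = ab
  (ab⁵)⁶: (ab) · a = a²b;   (a²b) · b⁵ = a²b⁶

Answer: a²b⁶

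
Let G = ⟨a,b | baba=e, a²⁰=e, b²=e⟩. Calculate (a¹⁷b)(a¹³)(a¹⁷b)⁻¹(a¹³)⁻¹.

[(a¹⁷b), (a¹³)] = (a¹⁷b)·(a¹³)·(a¹⁷b)⁻¹·(a¹³)⁻¹.
  (a¹⁷b) · (a¹³) = a⁴b
  (a⁴b) · (a¹⁷b) = a⁷
  (a⁷) · (a⁷) = a¹⁴

Answer: a¹⁴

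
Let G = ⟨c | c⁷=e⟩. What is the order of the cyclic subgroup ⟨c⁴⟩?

|⟨c⁴⟩| equals the order of c⁴. Compute successive powers until reaching e:
  (c⁴)¹ = c⁴, (c⁴)² = c, (c⁴)³ = c⁵, (c⁴)⁴ = c², (c⁴)⁵ = c⁶, (c⁴)⁶ = c³, (c⁴)⁷ = e.
The smallest positive k with (c⁴)ᵏ = e is 7, so |⟨c⁴⟩| = 7.

Answer: 7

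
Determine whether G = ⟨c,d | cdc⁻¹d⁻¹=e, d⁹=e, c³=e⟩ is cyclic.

|G| = 27, but the maximum element order in G is 9 < 27. No single element generates all of G, so G is not cyclic.

Answer: No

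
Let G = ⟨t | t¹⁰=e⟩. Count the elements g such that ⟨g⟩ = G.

G is cyclic of order 10. An element generates G iff its order is 10, and a cyclic group of order 10 has exactly φ(10) = 4 such elements.

Answer: 4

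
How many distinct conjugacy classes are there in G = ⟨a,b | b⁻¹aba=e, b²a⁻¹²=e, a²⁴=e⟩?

The conjugacy classes (representative and size) are:
  [e] (size 1), [a] (size 2), [a²] (size 2), [a³] (size 2), [a⁴] (size 2), [a⁵] (size 2), [a¹⁸] (size 2), [a⁷] (size 2), [a¹⁶] (size 2), [a¹⁵] (size 2), [a¹⁴] (size 2), [a¹³] (size 2), [a¹²] (size 1), [a⁶b] (size 12), [a⁵b⁻¹] (size 12).
Class equation: 1 + 2 + 2 + 2 + 2 + 2 + 2 + 2 + 2 + 2 + 2 + 2 + 1 + 12 + 12 = 48 = |G|. So G has 15 conjugacy classes.

Answer: 15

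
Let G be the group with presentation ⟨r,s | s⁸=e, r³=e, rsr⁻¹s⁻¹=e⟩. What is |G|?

Enumerate words in the generators, reducing via the relations: the distinct elements are
  {e, r, s, rs, r², s², s³, s⁴, s⁵, s⁶, s⁷, rs², rs³, rs⁴, rs⁵, rs⁶, rs⁷, r²s, r²s², r²s³, r²s⁴, r²s⁵, r²s⁶, r²s⁷}.
No further products give new elements, so |G| = 24.

Answer: 24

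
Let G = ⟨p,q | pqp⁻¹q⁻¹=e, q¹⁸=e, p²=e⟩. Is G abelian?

Each pair of generators commutes: p·q = pq = q·p. Since the generators pairwise commute, every element of G commutes with every other, so G is abelian.

Answer: Yes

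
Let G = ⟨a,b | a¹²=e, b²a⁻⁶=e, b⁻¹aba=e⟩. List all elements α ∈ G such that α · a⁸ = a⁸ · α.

⟨a⁸⟩ ⊆ C_G(a⁸) since powers of a⁸ commute with a⁸; so |C_G(a⁸)| ≥ |⟨a⁸⟩| = 3.
By orbit–stabilizer, |C_G(a⁸)| = |G| / |conj. class of a⁸| = 24 / 2 = 12.
The 12 elements commuting with a⁸ are {e, a, a², a³, a⁴, a⁵, a⁶, a⁷, a⁸, a⁹, a¹⁰, a¹¹}.

Answer: {e, a, a², a³, a⁴, a⁵, a⁶, a⁷, a⁸, a⁹, a¹⁰, a¹¹}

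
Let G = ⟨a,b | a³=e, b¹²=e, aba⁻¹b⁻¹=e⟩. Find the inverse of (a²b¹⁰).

The order of (a²b¹⁰) is 6 (smallest k with (a²b¹⁰)ᵏ = e), so (a²b¹⁰)⁻¹ = (a²b¹⁰)⁵ = ab².
Check: (a²b¹⁰) · (ab²) → (a²b¹⁰) · a = b¹⁰;   (b¹⁰) · b² = e, giving e as required.

Answer: ab²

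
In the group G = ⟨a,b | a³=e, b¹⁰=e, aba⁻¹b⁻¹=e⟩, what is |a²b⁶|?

Compute successive powers until reaching e:
  (a²b⁶)¹ = a²b⁶, (a²b⁶)² = ab², (a²b⁶)³ = b⁸, (a²b⁶)⁴ = a²b⁴, (a²b⁶)⁵ = a, (a²b⁶)⁶ = b⁶, (a²b⁶)⁷ = a²b², (a²b⁶)⁸ = ab⁸, (a²b⁶)⁹ = b⁴, (a²b⁶)¹⁰ = a², (a²b⁶)¹¹ = ab⁶, (a²b⁶)¹² = b², (a²b⁶)¹³ = a²b⁸, (a²b⁶)¹⁴ = ab⁴, (a²b⁶)¹⁵ = e.
The smallest positive k with (a²b⁶)ᵏ = e is 15.

Answer: 15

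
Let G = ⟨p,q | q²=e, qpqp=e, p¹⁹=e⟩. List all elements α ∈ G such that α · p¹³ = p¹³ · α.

⟨p¹³⟩ ⊆ C_G(p¹³) since powers of p¹³ commute with p¹³; so |C_G(p¹³)| ≥ |⟨p¹³⟩| = 19.
By orbit–stabilizer, |C_G(p¹³)| = |G| / |conj. class of p¹³| = 38 / 2 = 19.
The 19 elements commuting with p¹³ are {e, p, p², p³, p⁴, p⁵, p⁶, p⁷, p⁸, p⁹, p¹⁰, p¹¹, p¹², p¹³, p¹⁴, p¹⁵, p¹⁶, p¹⁷, p¹⁸}.

Answer: {e, p, p², p³, p⁴, p⁵, p⁶, p⁷, p⁸, p⁹, p¹⁰, p¹¹, p¹², p¹³, p¹⁴, p¹⁵, p¹⁶, p¹⁷, p¹⁸}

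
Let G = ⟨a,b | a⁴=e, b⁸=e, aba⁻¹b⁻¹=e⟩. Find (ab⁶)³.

Compute successive powers of (ab⁶), reducing at each step:
  (ab⁶)²: (ab⁶) · a = a²b⁶;   (a²b⁶) · b⁶ = a²b⁴
  (ab⁶)³: (a²b⁴) · a = a³b⁴;   (a³b⁴) · b⁶ = a³b²

Answer: a³b²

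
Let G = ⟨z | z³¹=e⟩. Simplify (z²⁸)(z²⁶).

Compute (z²⁸) · (z²⁶) by multiplying left to right and reducing via the relations at each step:
  (z²⁸) · z²⁶ = z²³

Answer: z²³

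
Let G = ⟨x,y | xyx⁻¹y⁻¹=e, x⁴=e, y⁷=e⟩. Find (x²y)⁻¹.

The order of (x²y) is 14 (smallest k with (x²y)ᵏ = e), so (x²y)⁻¹ = (x²y)¹³ = x²y⁶.
Check: (x²y) · (x²y⁶) → (x²y) · x² = y;   y · y⁶ = e, giving e as required.

Answer: x²y⁶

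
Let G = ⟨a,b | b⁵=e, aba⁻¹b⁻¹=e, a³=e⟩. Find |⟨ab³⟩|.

|⟨ab³⟩| equals the order of ab³. Compute successive powers until reaching e:
  (ab³)¹ = ab³, (ab³)² = a²b, (ab³)³ = b⁴, (ab³)⁴ = ab², (ab³)⁵ = a², (ab³)⁶ = b³, (ab³)⁷ = ab, (ab³)⁸ = a²b⁴, (ab³)⁹ = b², (ab³)¹⁰ = a, (ab³)¹¹ = a²b³, (ab³)¹² = b, (ab³)¹³ = ab⁴, (ab³)¹⁴ = a²b², (ab³)¹⁵ = e.
The smallest positive k with (ab³)ᵏ = e is 15, so |⟨ab³⟩| = 15.

Answer: 15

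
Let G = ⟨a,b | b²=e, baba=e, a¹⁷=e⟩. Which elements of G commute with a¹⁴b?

⟨a¹⁴b⟩ ⊆ C_G(a¹⁴b) since powers of a¹⁴b commute with a¹⁴b; so |C_G(a¹⁴b)| ≥ |⟨a¹⁴b⟩| = 2.
By orbit–stabilizer, |C_G(a¹⁴b)| = |G| / |conj. class of a¹⁴b| = 34 / 17 = 2.
The 2 elements commuting with a¹⁴b are {e, a¹⁴b}.

Answer: {e, a¹⁴b}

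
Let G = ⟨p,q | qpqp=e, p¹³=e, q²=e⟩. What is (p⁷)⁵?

Compute successive powers of (p⁷), reducing at each step:
  (p⁷)²: (p⁷) · p⁷ = p
  (p⁷)³: p · p⁷ = p⁸
  (p⁷)⁴: (p⁸) · p⁷ = p²
  (p⁷)⁵: (p²) · p⁷ = p⁹

Answer: p⁹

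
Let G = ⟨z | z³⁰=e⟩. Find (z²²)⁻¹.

The order of (z²²) is 15 (smallest k with (z²²)ᵏ = e), so (z²²)⁻¹ = (z²²)¹⁴ = z⁸.
Check: (z²²) · (z⁸) → (z²²) · z⁸ = e, giving e as required.

Answer: z⁸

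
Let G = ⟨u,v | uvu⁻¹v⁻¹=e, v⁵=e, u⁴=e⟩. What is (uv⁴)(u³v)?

Compute (uv⁴) · (u³v) by multiplying left to right and reducing via the relations at each step:
  (uv⁴) · u³ = v⁴
  (v⁴) · v = e

Answer: e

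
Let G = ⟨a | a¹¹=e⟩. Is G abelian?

G has a single generator, so G is cyclic and hence abelian.

Answer: Yes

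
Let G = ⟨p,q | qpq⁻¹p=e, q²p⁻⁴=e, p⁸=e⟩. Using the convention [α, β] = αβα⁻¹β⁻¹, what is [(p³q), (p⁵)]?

[(p³q), (p⁵)] = (p³q)·(p⁵)·(p³q)⁻¹·(p⁵)⁻¹.
  (p³q) · (p⁵) = p²q⁻¹
  (p²q⁻¹) · (p³q⁻¹) = p³
  (p³) · (p³) = p⁶

Answer: p⁶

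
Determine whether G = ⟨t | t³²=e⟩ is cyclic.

|G| = 32. The element t has order 32 (its powers give 32 distinct elements), so ⟨t⟩ = G and G is cyclic.

Answer: Yes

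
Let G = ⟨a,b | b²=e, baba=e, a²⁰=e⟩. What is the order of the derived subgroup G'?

G' = [G, G] is generated by all commutators. The generator-pair commutators are: [a, b] = a².
The subgroup they normally generate is {e, a², a⁴, a⁶, a⁸, a¹⁰, a¹², a¹⁴, a¹⁶, a¹⁸}, of order 10.
Check: |G/G'| = 40/10 = 4 is the order of the abelianisation.

Answer: 10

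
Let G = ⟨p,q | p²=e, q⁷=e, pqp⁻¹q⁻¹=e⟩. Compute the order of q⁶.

Compute successive powers until reaching e:
  (q⁶)¹ = q⁶, (q⁶)² = q⁵, (q⁶)³ = q⁴, (q⁶)⁴ = q³, (q⁶)⁵ = q², (q⁶)⁶ = q, (q⁶)⁷ = e.
The smallest positive k with (q⁶)ᵏ = e is 7.

Answer: 7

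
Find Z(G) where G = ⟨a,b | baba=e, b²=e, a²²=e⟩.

An element z ∈ Z(G) iff z commutes with every generator.
For example a¹¹ is central: (a¹¹)·a = a¹² = a·(a¹¹); (a¹¹)·b = a¹¹b = b·(a¹¹).
Whereas a ∉ Z(G) since a·b = ab ≠ a²¹b = b·a.
Checking each of the 44 elements this way gives Z(G) = {e, a¹¹}, of order 2.

Answer: {e, a¹¹}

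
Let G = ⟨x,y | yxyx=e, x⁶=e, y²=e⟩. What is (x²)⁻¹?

The order of (x²) is 3 (smallest k with (x²)ᵏ = e), so (x²)⁻¹ = (x²)² = x⁴.
Check: (x²) · (x⁴) → (x²) · x⁴ = e, giving e as required.

Answer: x⁴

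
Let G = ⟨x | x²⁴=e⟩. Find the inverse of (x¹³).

The order of (x¹³) is 24 (smallest k with (x¹³)ᵏ = e), so (x¹³)⁻¹ = (x¹³)²³ = x¹¹.
Check: (x¹³) · (x¹¹) → (x¹³) · x¹¹ = e, giving e as required.

Answer: x¹¹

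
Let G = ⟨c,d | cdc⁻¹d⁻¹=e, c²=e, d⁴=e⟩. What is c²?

Compute successive powers of c, reducing at each step:
  c²: c · c = e

Answer: e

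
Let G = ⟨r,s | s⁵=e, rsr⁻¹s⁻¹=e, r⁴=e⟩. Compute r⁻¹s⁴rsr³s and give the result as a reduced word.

Multiply left to right, reducing at each step:
  (r³) · s⁴ = r³s⁴
  (r³s⁴) · r = s⁴
  (s⁴) · s = e
  e · r³ = r³
  (r³) · s = r³s

Answer: r³s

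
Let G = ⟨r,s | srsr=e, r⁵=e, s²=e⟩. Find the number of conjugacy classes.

The conjugacy classes (representative and size) are:
  [e] (size 1), [r] (size 2), [r²] (size 2), [s] (size 5).
Class equation: 1 + 2 + 2 + 5 = 10 = |G|. So G has 4 conjugacy classes.

Answer: 4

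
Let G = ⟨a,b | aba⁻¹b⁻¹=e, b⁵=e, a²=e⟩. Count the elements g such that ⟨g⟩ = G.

G is cyclic of order 10. An element generates G iff its order is 10, and a cyclic group of order 10 has exactly φ(10) = 4 such elements.

Answer: 4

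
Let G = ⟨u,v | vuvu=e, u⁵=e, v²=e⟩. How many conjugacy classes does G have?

The conjugacy classes (representative and size) are:
  [e] (size 1), [u] (size 2), [u²] (size 2), [v] (size 5).
Class equation: 1 + 2 + 2 + 5 = 10 = |G|. So G has 4 conjugacy classes.

Answer: 4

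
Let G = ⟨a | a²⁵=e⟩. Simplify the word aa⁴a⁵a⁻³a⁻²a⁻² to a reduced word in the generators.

Multiply left to right, reducing at each step:
  a · a⁴ = a⁵
  (a⁵) · a⁵ = a¹⁰
  (a¹⁰) · a⁻³ = a⁷
  (a⁷) · a⁻² = a⁵
  (a⁵) · a⁻² = a³

Answer: a³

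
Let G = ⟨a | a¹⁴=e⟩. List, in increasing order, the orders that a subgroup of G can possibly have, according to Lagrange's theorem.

|G| = 14 = 2 · 7. By Lagrange's theorem the order of any subgroup divides 14; the divisors of 14 are 1, 2, 7, 14.

Answer: 1, 2, 7, 14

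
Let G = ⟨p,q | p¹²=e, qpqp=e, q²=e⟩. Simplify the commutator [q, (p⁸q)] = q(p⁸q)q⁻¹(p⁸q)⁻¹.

[q, (p⁸q)] = q·(p⁸q)·q⁻¹·(p⁸q)⁻¹.
  q · (p⁸q) = p⁴
  (p⁴) · q = p⁴q
  (p⁴q) · (p⁸q) = p⁸

Answer: p⁸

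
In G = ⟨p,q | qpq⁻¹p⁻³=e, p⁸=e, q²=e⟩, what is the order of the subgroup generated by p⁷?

|⟨p⁷⟩| equals the order of p⁷. Compute successive powers until reaching e:
  (p⁷)¹ = p⁷, (p⁷)² = p⁶, (p⁷)³ = p⁵, (p⁷)⁴ = p⁴, (p⁷)⁵ = p³, (p⁷)⁶ = p², (p⁷)⁷ = p, (p⁷)⁸ = e.
The smallest positive k with (p⁷)ᵏ = e is 8, so |⟨p⁷⟩| = 8.

Answer: 8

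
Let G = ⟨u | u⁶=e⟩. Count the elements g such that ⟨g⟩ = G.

G is cyclic of order 6. An element generates G iff its order is 6, and a cyclic group of order 6 has exactly φ(6) = 2 such elements.

Answer: 2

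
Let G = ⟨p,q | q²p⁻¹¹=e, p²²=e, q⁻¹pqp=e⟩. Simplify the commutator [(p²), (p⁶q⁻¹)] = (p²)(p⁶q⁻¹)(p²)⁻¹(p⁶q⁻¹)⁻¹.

[(p²), (p⁶q⁻¹)] = (p²)·(p⁶q⁻¹)·(p²)⁻¹·(p⁶q⁻¹)⁻¹.
  (p²) · (p⁶q⁻¹) = p⁸q⁻¹
  (p⁸q⁻¹) · (p²⁰) = p¹⁰q⁻¹
  (p¹⁰q⁻¹) · (p⁶q) = p⁴

Answer: p⁴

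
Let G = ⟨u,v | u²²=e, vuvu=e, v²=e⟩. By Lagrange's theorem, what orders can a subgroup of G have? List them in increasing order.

|G| = 44 = 2² · 11. By Lagrange's theorem the order of any subgroup divides 44; the divisors of 44 are 1, 2, 4, 11, 22, 44.

Answer: 1, 2, 4, 11, 22, 44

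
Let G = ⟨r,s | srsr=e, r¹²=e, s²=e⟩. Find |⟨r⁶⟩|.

|⟨r⁶⟩| equals the order of r⁶. Compute successive powers until reaching e:
  (r⁶)¹ = r⁶, (r⁶)² = e.
The smallest positive k with (r⁶)ᵏ = e is 2, so |⟨r⁶⟩| = 2.

Answer: 2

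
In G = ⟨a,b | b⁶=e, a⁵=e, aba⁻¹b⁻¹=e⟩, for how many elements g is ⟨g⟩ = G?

G is cyclic of order 30. An element generates G iff its order is 30, and a cyclic group of order 30 has exactly φ(30) = 8 such elements.

Answer: 8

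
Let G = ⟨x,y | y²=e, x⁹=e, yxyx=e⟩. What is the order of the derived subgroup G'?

G' = [G, G] is generated by all commutators. The generator-pair commutators are: [x, y] = x².
The subgroup they normally generate is {e, x, x², x³, x⁴, x⁵, x⁶, x⁷, x⁸}, of order 9.
Check: |G/G'| = 18/9 = 2 is the order of the abelianisation.

Answer: 9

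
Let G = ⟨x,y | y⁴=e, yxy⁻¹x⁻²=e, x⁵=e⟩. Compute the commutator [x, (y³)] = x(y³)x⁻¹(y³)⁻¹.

[x, (y³)] = x·(y³)·x⁻¹·(y³)⁻¹.
  x · (y³) = xy³
  (xy³) · (x⁴) = x³y³
  (x³y³) · y = x³

Answer: x³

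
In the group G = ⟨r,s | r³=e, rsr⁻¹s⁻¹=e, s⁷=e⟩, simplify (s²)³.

Compute successive powers of (s²), reducing at each step:
  (s²)²: (s²) · s² = s⁴
  (s²)³: (s⁴) · s² = s⁶

Answer: s⁶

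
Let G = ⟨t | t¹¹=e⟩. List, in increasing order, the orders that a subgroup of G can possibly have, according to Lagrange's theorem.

|G| = 11 = 11. By Lagrange's theorem the order of any subgroup divides 11; the divisors of 11 are 1, 11.

Answer: 1, 11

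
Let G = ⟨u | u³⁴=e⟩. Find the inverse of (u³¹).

The order of (u³¹) is 34 (smallest k with (u³¹)ᵏ = e), so (u³¹)⁻¹ = (u³¹)³³ = u³.
Check: (u³¹) · (u³) → (u³¹) · u³ = e, giving e as required.

Answer: u³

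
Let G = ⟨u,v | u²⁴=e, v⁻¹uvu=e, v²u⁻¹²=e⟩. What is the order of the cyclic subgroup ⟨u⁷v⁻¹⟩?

|⟨u⁷v⁻¹⟩| equals the order of u⁷v⁻¹. Compute successive powers until reaching e:
  (u⁷v⁻¹)¹ = u⁷v⁻¹, (u⁷v⁻¹)² = u¹², (u⁷v⁻¹)³ = u⁷v, (u⁷v⁻¹)⁴ = e.
The smallest positive k with (u⁷v⁻¹)ᵏ = e is 4, so |⟨u⁷v⁻¹⟩| = 4.

Answer: 4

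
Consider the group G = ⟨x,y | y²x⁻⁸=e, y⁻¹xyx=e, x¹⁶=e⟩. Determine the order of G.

Enumerate words in the generators, reducing via the relations: the distinct elements are
  {e, x, y, xy, x², x³, x⁴, x⁵, x⁶, x⁷, x⁸, x⁹, x²y, x³y, x¹², x¹³, x¹¹, x¹⁰, x¹⁴, x¹⁵, x⁴y, x⁵y, x⁶y, x⁷y, y⁻¹, xy⁻¹, x²y⁻¹, x³y⁻¹, x⁴y⁻¹, x⁵y⁻¹, x⁶y⁻¹, x⁷y⁻¹}.
No further products give new elements, so |G| = 32.

Answer: 32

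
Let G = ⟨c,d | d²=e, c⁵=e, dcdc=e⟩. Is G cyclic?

Every cyclic group is abelian. But c·d = cd while d·c = c⁴d, so c·d ≠ d·c and G is not abelian. Hence G is not cyclic.

Answer: No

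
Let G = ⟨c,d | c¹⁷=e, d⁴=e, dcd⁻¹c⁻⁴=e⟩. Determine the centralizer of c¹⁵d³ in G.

⟨c¹⁵d³⟩ ⊆ C_G(c¹⁵d³) since powers of c¹⁵d³ commute with c¹⁵d³; so |C_G(c¹⁵d³)| ≥ |⟨c¹⁵d³⟩| = 4.
By orbit–stabilizer, |C_G(c¹⁵d³)| = |G| / |conj. class of c¹⁵d³| = 68 / 17 = 4.
The 4 elements commuting with c¹⁵d³ are {e, c⁸d, c⁶d², c¹⁵d³}.

Answer: {e, c⁸d, c⁶d², c¹⁵d³}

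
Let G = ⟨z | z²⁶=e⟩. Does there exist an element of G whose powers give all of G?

|G| = 26. The element z has order 26 (its powers give 26 distinct elements), so ⟨z⟩ = G and G is cyclic.

Answer: Yes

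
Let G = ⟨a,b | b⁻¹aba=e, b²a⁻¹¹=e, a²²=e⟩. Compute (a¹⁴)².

Compute successive powers of (a¹⁴), reducing at each step:
  (a¹⁴)²: (a¹⁴) · a¹⁴ = a⁶

Answer: a⁶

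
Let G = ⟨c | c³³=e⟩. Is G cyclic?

|G| = 33. The element c has order 33 (its powers give 33 distinct elements), so ⟨c⟩ = G and G is cyclic.

Answer: Yes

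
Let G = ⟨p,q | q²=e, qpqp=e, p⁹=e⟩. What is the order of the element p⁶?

Compute successive powers until reaching e:
  (p⁶)¹ = p⁶, (p⁶)² = p³, (p⁶)³ = e.
The smallest positive k with (p⁶)ᵏ = e is 3.

Answer: 3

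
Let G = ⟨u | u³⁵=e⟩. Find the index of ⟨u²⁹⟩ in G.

First find ord(u²⁹) by computing successive powers:
  (u²⁹)¹ = u²⁹, (u²⁹)² = u²³, (u²⁹)³ = u¹⁷, (u²⁹)⁴ = u¹¹, (u²⁹)⁵ = u⁵, (u²⁹)⁶ = u³⁴, (u²⁹)⁷ = u²⁸, (u²⁹)⁸ = u²², (u²⁹)⁹ = u¹⁶, (u²⁹)¹⁰ = u¹⁰, (u²⁹)¹¹ = u⁴, (u²⁹)¹² = u³³, (u²⁹)¹³ = u²⁷, (u²⁹)¹⁴ = u²¹, (u²⁹)¹⁵ = u¹⁵, (u²⁹)¹⁶ = u⁹, (u²⁹)¹⁷ = u³, (u²⁹)¹⁸ = u³², (u²⁹)¹⁹ = u²⁶, (u²⁹)²⁰ = u²⁰, (u²⁹)²¹ = u¹⁴, (u²⁹)²² = u⁸, (u²⁹)²³ = u², (u²⁹)²⁴ = u³¹, (u²⁹)²⁵ = u²⁵, (u²⁹)²⁶ = u¹⁹, (u²⁹)²⁷ = u¹³, (u²⁹)²⁸ = u⁷, (u²⁹)²⁹ = u, (u²⁹)³⁰ = u³⁰, (u²⁹)³¹ = u²⁴, (u²⁹)³² = u¹⁸, (u²⁹)³³ = u¹², (u²⁹)³⁴ = u⁶, (u²⁹)³⁵ = e.
So |⟨u²⁹⟩| = ord(u²⁹) = 35. With |G| = 35, by Lagrange [G : ⟨u²⁹⟩] = 35/35 = 1.

Answer: 1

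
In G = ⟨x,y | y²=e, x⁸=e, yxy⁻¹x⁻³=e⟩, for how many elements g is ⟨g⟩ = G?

⟨g⟩ = G would require ord(g) = |G| = 16, but the maximum element order in G is 8 < 16. So G is not cyclic and no single element generates it: the count is 0.

Answer: 0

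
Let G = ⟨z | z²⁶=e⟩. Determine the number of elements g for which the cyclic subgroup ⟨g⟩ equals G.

G is cyclic of order 26. An element generates G iff its order is 26, and a cyclic group of order 26 has exactly φ(26) = 12 such elements.

Answer: 12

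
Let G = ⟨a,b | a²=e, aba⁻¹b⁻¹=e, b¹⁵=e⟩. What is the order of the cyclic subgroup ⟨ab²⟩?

|⟨ab²⟩| equals the order of ab². Compute successive powers until reaching e:
  (ab²)¹ = ab², (ab²)² = b⁴, (ab²)³ = ab⁶, (ab²)⁴ = b⁸, (ab²)⁵ = ab¹⁰, (ab²)⁶ = b¹², (ab²)⁷ = ab¹⁴, (ab²)⁸ = b, (ab²)⁹ = ab³, (ab²)¹⁰ = b⁵, (ab²)¹¹ = ab⁷, (ab²)¹² = b⁹, (ab²)¹³ = ab¹¹, (ab²)¹⁴ = b¹³, (ab²)¹⁵ = a, (ab²)¹⁶ = b², (ab²)¹⁷ = ab⁴, (ab²)¹⁸ = b⁶, (ab²)¹⁹ = ab⁸, (ab²)²⁰ = b¹⁰, (ab²)²¹ = ab¹², (ab²)²² = b¹⁴, (ab²)²³ = ab, (ab²)²⁴ = b³, (ab²)²⁵ = ab⁵, (ab²)²⁶ = b⁷, (ab²)²⁷ = ab⁹, (ab²)²⁸ = b¹¹, (ab²)²⁹ = ab¹³, (ab²)³⁰ = e.
The smallest positive k with (ab²)ᵏ = e is 30, so |⟨ab²⟩| = 30.

Answer: 30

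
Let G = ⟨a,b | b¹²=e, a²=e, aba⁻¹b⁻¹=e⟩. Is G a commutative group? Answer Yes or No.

Each pair of generators commutes: a·b = ab = b·a. Since the generators pairwise commute, every element of G commutes with every other, so G is abelian.

Answer: Yes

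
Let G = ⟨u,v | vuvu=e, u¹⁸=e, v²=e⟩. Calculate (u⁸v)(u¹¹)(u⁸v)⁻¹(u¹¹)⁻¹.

[(u⁸v), (u¹¹)] = (u⁸v)·(u¹¹)·(u⁸v)⁻¹·(u¹¹)⁻¹.
  (u⁸v) · (u¹¹) = u¹⁵v
  (u¹⁵v) · (u⁸v) = u⁷
  (u⁷) · (u⁷) = u¹⁴

Answer: u¹⁴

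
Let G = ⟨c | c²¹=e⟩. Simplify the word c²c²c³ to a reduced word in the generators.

Multiply left to right, reducing at each step:
  (c²) · c² = c⁴
  (c⁴) · c³ = c⁷

Answer: c⁷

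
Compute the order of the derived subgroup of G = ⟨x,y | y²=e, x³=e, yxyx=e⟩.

G' = [G, G] is generated by all commutators. The generator-pair commutators are: [x, y] = x².
The subgroup they normally generate is {e, x, x²}, of order 3.
Check: |G/G'| = 6/3 = 2 is the order of the abelianisation.

Answer: 3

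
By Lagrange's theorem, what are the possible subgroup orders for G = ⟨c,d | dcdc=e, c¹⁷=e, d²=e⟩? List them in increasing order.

|G| = 34 = 2 · 17. By Lagrange's theorem the order of any subgroup divides 34; the divisors of 34 are 1, 2, 17, 34.

Answer: 1, 2, 17, 34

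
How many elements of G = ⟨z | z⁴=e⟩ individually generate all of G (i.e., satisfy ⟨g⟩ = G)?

G is cyclic of order 4. An element generates G iff its order is 4, and a cyclic group of order 4 has exactly φ(4) = 2 such elements.

Answer: 2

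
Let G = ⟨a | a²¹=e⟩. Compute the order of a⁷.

Compute successive powers until reaching e:
  (a⁷)¹ = a⁷, (a⁷)² = a¹⁴, (a⁷)³ = e.
The smallest positive k with (a⁷)ᵏ = e is 3.

Answer: 3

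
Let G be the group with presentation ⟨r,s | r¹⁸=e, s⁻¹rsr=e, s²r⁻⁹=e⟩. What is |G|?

Enumerate words in the generators, reducing via the relations: the distinct elements are
  {e, r, s, rs, r², r³, r⁴, r⁵, r⁶, r⁷, r⁸, r⁹, r²s, r³s, r¹², r¹³, r¹¹, r¹⁰, r¹⁴, r¹⁵, r¹⁶, r¹⁷, r⁴s, r⁵s, r⁶s, r⁷s, r⁸s, s⁻¹, rs⁻¹, r²s⁻¹, r³s⁻¹, r⁴s⁻¹, r⁵s⁻¹, r⁶s⁻¹, r⁷s⁻¹, r⁸s⁻¹}.
No further products give new elements, so |G| = 36.

Answer: 36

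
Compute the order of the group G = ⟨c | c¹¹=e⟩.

G is generated by a single element, so G is cyclic. The relator gives c¹¹ = e and no smaller power is forced to be e, so the 11 powers {c, e, c², c³, c⁴, c⁵, c⁶, c⁷, c⁸, c⁹, c¹⁰} are distinct. Hence |G| = 11.

Answer: 11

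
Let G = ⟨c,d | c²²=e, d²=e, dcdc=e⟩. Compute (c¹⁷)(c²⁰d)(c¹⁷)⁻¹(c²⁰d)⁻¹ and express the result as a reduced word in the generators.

[(c¹⁷), (c²⁰d)] = (c¹⁷)·(c²⁰d)·(c¹⁷)⁻¹·(c²⁰d)⁻¹.
  (c¹⁷) · (c²⁰d) = c¹⁵d
  (c¹⁵d) · (c⁵) = c¹⁰d
  (c¹⁰d) · (c²⁰d) = c¹²

Answer: c¹²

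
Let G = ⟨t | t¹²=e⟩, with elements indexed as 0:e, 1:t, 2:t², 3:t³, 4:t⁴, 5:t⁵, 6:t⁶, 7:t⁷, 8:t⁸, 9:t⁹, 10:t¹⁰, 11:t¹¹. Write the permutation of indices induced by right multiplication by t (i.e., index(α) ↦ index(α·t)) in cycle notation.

(0 1 2 3 4 5 6 7 8 9 10 11)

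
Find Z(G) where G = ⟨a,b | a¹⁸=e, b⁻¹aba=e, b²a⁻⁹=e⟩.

An element z ∈ Z(G) iff z commutes with every generator.
For example a⁹ is central: (a⁹)·a = a¹⁰ = a·(a⁹); (a⁹)·b = b⁻¹ = b·(a⁹).
Whereas a ∉ Z(G) since a·b = ab ≠ a⁸b⁻¹ = b·a.
Checking each of the 36 elements this way gives Z(G) = {e, a⁹}, of order 2.

Answer: {e, a⁹}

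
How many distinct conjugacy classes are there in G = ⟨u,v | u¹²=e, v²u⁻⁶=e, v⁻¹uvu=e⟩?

The conjugacy classes (representative and size) are:
  [e] (size 1), [u¹¹] (size 2), [u²] (size 2), [u⁹] (size 2), [u⁴] (size 2), [u⁵] (size 2), [u⁶] (size 1), [u²v] (size 6), [uv] (size 6).
Class equation: 1 + 2 + 2 + 2 + 2 + 2 + 1 + 6 + 6 = 24 = |G|. So G has 9 conjugacy classes.

Answer: 9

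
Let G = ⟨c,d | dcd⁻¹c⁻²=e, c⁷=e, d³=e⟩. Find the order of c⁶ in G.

Compute successive powers until reaching e:
  (c⁶)¹ = c⁶, (c⁶)² = c⁵, (c⁶)³ = c⁴, (c⁶)⁴ = c³, (c⁶)⁵ = c², (c⁶)⁶ = c, (c⁶)⁷ = e.
The smallest positive k with (c⁶)ᵏ = e is 7.

Answer: 7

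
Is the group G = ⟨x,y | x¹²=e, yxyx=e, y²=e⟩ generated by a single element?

Every cyclic group is abelian. But x·y = xy while y·x = x¹¹y, so x·y ≠ y·x and G is not abelian. Hence G is not cyclic.

Answer: No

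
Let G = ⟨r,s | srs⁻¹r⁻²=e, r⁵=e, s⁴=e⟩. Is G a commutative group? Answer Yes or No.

r·s = rs but s·r = r²s, so r·s ≠ s·r and G is not abelian.

Answer: No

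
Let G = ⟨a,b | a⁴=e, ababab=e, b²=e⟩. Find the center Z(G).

An element z ∈ Z(G) iff z commutes with every generator.
For example e is central: e·a = a = a·e; e·b = b = b·e.
Whereas a ∉ Z(G) since a·b = ab ≠ ba = b·a.
Checking each of the 24 elements this way gives Z(G) = {e}, of order 1.

Answer: {e}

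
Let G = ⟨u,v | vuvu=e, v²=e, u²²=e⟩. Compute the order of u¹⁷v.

Compute successive powers until reaching e:
  (u¹⁷v)¹ = u¹⁷v, (u¹⁷v)² = e.
The smallest positive k with (u¹⁷v)ᵏ = e is 2.

Answer: 2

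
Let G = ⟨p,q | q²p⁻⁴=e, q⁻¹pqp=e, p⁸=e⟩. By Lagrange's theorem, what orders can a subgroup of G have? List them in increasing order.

|G| = 16 = 2⁴. By Lagrange's theorem the order of any subgroup divides 16; the divisors of 16 are 1, 2, 4, 8, 16.

Answer: 1, 2, 4, 8, 16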